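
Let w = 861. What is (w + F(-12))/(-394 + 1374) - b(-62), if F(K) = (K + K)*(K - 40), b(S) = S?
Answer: 62869/980 ≈ 64.152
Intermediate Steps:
F(K) = 2*K*(-40 + K) (F(K) = (2*K)*(-40 + K) = 2*K*(-40 + K))
(w + F(-12))/(-394 + 1374) - b(-62) = (861 + 2*(-12)*(-40 - 12))/(-394 + 1374) - 1*(-62) = (861 + 2*(-12)*(-52))/980 + 62 = (861 + 1248)*(1/980) + 62 = 2109*(1/980) + 62 = 2109/980 + 62 = 62869/980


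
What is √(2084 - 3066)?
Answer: I*√982 ≈ 31.337*I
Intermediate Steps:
√(2084 - 3066) = √(-982) = I*√982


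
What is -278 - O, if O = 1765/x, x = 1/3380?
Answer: -5965978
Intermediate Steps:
x = 1/3380 ≈ 0.00029586
O = 5965700 (O = 1765/(1/3380) = 1765*3380 = 5965700)
-278 - O = -278 - 1*5965700 = -278 - 5965700 = -5965978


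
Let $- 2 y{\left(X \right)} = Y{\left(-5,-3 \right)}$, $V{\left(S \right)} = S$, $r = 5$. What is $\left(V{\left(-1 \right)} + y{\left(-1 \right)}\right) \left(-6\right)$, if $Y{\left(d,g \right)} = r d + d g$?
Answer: $-24$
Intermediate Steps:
$Y{\left(d,g \right)} = 5 d + d g$
$y{\left(X \right)} = 5$ ($y{\left(X \right)} = - \frac{\left(-5\right) \left(5 - 3\right)}{2} = - \frac{\left(-5\right) 2}{2} = \left(- \frac{1}{2}\right) \left(-10\right) = 5$)
$\left(V{\left(-1 \right)} + y{\left(-1 \right)}\right) \left(-6\right) = \left(-1 + 5\right) \left(-6\right) = 4 \left(-6\right) = -24$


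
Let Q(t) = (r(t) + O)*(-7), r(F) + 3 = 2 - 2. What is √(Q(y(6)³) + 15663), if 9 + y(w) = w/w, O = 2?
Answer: √15670 ≈ 125.18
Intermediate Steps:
y(w) = -8 (y(w) = -9 + w/w = -9 + 1 = -8)
r(F) = -3 (r(F) = -3 + (2 - 2) = -3 + 0 = -3)
Q(t) = 7 (Q(t) = (-3 + 2)*(-7) = -1*(-7) = 7)
√(Q(y(6)³) + 15663) = √(7 + 15663) = √15670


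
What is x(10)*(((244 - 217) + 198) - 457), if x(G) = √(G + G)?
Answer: -464*√5 ≈ -1037.5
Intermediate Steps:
x(G) = √2*√G (x(G) = √(2*G) = √2*√G)
x(10)*(((244 - 217) + 198) - 457) = (√2*√10)*(((244 - 217) + 198) - 457) = (2*√5)*((27 + 198) - 457) = (2*√5)*(225 - 457) = (2*√5)*(-232) = -464*√5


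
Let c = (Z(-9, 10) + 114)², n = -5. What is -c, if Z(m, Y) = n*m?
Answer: -25281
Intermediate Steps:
Z(m, Y) = -5*m
c = 25281 (c = (-5*(-9) + 114)² = (45 + 114)² = 159² = 25281)
-c = -1*25281 = -25281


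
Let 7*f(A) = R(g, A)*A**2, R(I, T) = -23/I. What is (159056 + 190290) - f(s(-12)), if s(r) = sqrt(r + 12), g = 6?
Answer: 349346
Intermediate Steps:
s(r) = sqrt(12 + r)
f(A) = -23*A**2/42 (f(A) = ((-23/6)*A**2)/7 = ((-23*1/6)*A**2)/7 = (-23*A**2/6)/7 = -23*A**2/42)
(159056 + 190290) - f(s(-12)) = (159056 + 190290) - (-23)*(sqrt(12 - 12))**2/42 = 349346 - (-23)*(sqrt(0))**2/42 = 349346 - (-23)*0**2/42 = 349346 - (-23)*0/42 = 349346 - 1*0 = 349346 + 0 = 349346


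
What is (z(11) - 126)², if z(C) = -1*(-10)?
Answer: 13456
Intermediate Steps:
z(C) = 10
(z(11) - 126)² = (10 - 126)² = (-116)² = 13456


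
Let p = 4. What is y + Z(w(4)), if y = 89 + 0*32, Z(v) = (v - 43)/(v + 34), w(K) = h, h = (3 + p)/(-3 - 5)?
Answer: 23234/265 ≈ 87.675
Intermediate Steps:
h = -7/8 (h = (3 + 4)/(-3 - 5) = 7/(-8) = 7*(-1/8) = -7/8 ≈ -0.87500)
w(K) = -7/8
Z(v) = (-43 + v)/(34 + v)
y = 89 (y = 89 + 0 = 89)
y + Z(w(4)) = 89 + (-43 - 7/8)/(34 - 7/8) = 89 - 351/8/(265/8) = 89 + (8/265)*(-351/8) = 89 - 351/265 = 23234/265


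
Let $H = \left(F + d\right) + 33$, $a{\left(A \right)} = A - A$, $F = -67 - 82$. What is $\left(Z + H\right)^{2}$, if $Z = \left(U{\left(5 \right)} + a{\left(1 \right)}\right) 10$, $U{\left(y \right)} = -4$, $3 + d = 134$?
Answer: $625$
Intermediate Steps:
$d = 131$ ($d = -3 + 134 = 131$)
$F = -149$
$a{\left(A \right)} = 0$
$H = 15$ ($H = \left(-149 + 131\right) + 33 = -18 + 33 = 15$)
$Z = -40$ ($Z = \left(-4 + 0\right) 10 = \left(-4\right) 10 = -40$)
$\left(Z + H\right)^{2} = \left(-40 + 15\right)^{2} = \left(-25\right)^{2} = 625$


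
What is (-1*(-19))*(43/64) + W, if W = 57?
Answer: 4465/64 ≈ 69.766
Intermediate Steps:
(-1*(-19))*(43/64) + W = (-1*(-19))*(43/64) + 57 = 19*(43*(1/64)) + 57 = 19*(43/64) + 57 = 817/64 + 57 = 4465/64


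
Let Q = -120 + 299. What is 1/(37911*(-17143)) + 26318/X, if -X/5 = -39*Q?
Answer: 5701428631303/7561682756355 ≈ 0.75399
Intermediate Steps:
Q = 179
X = 34905 (X = -(-195)*179 = -5*(-6981) = 34905)
1/(37911*(-17143)) + 26318/X = 1/(37911*(-17143)) + 26318/34905 = (1/37911)*(-1/17143) + 26318*(1/34905) = -1/649908273 + 26318/34905 = 5701428631303/7561682756355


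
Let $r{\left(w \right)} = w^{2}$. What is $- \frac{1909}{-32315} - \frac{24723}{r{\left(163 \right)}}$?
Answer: $- \frac{32530588}{37329445} \approx -0.87145$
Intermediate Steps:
$- \frac{1909}{-32315} - \frac{24723}{r{\left(163 \right)}} = - \frac{1909}{-32315} - \frac{24723}{163^{2}} = \left(-1909\right) \left(- \frac{1}{32315}\right) - \frac{24723}{26569} = \frac{83}{1405} - \frac{24723}{26569} = - \frac{32530588}{37329445}$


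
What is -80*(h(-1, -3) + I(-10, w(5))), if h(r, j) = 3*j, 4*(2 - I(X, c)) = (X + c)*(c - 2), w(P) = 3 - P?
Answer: 1520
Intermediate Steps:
I(X, c) = 2 - (-2 + c)*(X + c)/4 (I(X, c) = 2 - (X + c)*(c - 2)/4 = 2 - (X + c)*(-2 + c)/4 = 2 - (-2 + c)*(X + c)/4)
-80*(h(-1, -3) + I(-10, w(5))) = -80*(3*(-3) + (2 + (½)*(-10) + (3 - 1*5)/2 - (3 - 1*5)²/4 - ¼*(-10)*(3 - 1*5))) = -80*(-9 + (2 - 5 + (3 - 5)/2 - (3 - 5)²/4 - ¼*(-10)*(3 - 5))) = -80*(-9 + (2 - 5 + (½)*(-2) - ¼*(-2)² - ¼*(-10)*(-2))) = -80*(-9 + (2 - 5 - 1 - ¼*4 - 5)) = -80*(-9 + (2 - 5 - 1 - 1 - 5)) = -80*(-9 - 10) = -80*(-19) = 1520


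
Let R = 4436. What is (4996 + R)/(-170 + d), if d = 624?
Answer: 4716/227 ≈ 20.775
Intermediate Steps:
(4996 + R)/(-170 + d) = (4996 + 4436)/(-170 + 624) = 9432/454 = 9432*(1/454) = 4716/227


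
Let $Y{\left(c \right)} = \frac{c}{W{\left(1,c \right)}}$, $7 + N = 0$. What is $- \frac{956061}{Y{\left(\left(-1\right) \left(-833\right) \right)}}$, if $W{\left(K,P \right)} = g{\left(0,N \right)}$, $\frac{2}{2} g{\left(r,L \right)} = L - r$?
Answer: $\frac{956061}{119} \approx 8034.1$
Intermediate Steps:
$N = -7$ ($N = -7 + 0 = -7$)
$g{\left(r,L \right)} = L - r$
$W{\left(K,P \right)} = -7$ ($W{\left(K,P \right)} = -7 - 0 = -7 + 0 = -7$)
$Y{\left(c \right)} = - \frac{c}{7}$ ($Y{\left(c \right)} = \frac{c}{-7} = c \left(- \frac{1}{7}\right) = - \frac{c}{7}$)
$- \frac{956061}{Y{\left(\left(-1\right) \left(-833\right) \right)}} = - \frac{956061}{\left(- \frac{1}{7}\right) \left(\left(-1\right) \left(-833\right)\right)} = - \frac{956061}{\left(- \frac{1}{7}\right) 833} = - \frac{956061}{-119} = \left(-956061\right) \left(- \frac{1}{119}\right) = \frac{956061}{119}$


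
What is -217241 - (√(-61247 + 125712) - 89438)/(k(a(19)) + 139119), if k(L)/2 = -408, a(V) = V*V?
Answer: -30044992585/138303 - √64465/138303 ≈ -2.1724e+5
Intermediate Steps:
a(V) = V²
k(L) = -816 (k(L) = 2*(-408) = -816)
-217241 - (√(-61247 + 125712) - 89438)/(k(a(19)) + 139119) = -217241 - (√(-61247 + 125712) - 89438)/(-816 + 139119) = -217241 - (√64465 - 89438)/138303 = -217241 - (-89438 + √64465)/138303 = -217241 - (-89438/138303 + √64465/138303) = -217241 + (89438/138303 - √64465/138303) = -30044992585/138303 - √64465/138303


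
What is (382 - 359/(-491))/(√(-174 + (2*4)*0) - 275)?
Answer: -51678275/37217309 - 187921*I*√174/37217309 ≈ -1.3886 - 0.066605*I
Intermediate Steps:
(382 - 359/(-491))/(√(-174 + (2*4)*0) - 275) = (382 - 359*(-1/491))/(√(-174 + 8*0) - 275) = (382 + 359/491)/(√(-174 + 0) - 275) = 187921/(491*(√(-174) - 275)) = 187921/(491*(I*√174 - 275)) = 187921/(491*(-275 + I*√174))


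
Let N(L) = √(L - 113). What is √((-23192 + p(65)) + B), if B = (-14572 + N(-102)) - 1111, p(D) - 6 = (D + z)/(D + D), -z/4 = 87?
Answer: √(-656922890 + 16900*I*√215)/130 ≈ 0.037186 + 197.16*I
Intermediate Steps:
z = -348 (z = -4*87 = -348)
p(D) = 6 + (-348 + D)/(2*D) (p(D) = 6 + (D - 348)/(D + D) = 6 + (-348 + D)/((2*D)) = 6 + (-348 + D)*(1/(2*D)) = 6 + (-348 + D)/(2*D))
N(L) = √(-113 + L)
B = -15683 + I*√215 (B = (-14572 + √(-113 - 102)) - 1111 = (-14572 + √(-215)) - 1111 = (-14572 + I*√215) - 1111 = -15683 + I*√215 ≈ -15683.0 + 14.663*I)
√((-23192 + p(65)) + B) = √((-23192 + (13/2 - 174/65)) + (-15683 + I*√215)) = √((-23192 + 497/130) + (-15683 + I*√215)) = √(-3014463/130 + (-15683 + I*√215)) = √(-5053253/130 + I*√215)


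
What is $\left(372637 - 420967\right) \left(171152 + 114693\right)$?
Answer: $-13814888850$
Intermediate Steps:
$\left(372637 - 420967\right) \left(171152 + 114693\right) = \left(-48330\right) 285845 = -13814888850$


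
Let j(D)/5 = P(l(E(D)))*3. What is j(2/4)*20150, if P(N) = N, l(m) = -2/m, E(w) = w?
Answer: -1209000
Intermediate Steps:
j(D) = -30/D (j(D) = 5*(-2/D*3) = 5*(-6/D) = -30/D)
j(2/4)*20150 = -30/(2/4)*20150 = -30/(2*(1/4))*20150 = -30/1/2*20150 = -30*2*20150 = -60*20150 = -1209000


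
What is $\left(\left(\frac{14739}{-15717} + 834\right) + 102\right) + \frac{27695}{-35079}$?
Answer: $\frac{171699595384}{183778881} \approx 934.27$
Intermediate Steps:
$\left(\left(\frac{14739}{-15717} + 834\right) + 102\right) + \frac{27695}{-35079} = \left(\left(14739 \left(- \frac{1}{15717}\right) + 834\right) + 102\right) + 27695 \left(- \frac{1}{35079}\right) = \left(\left(- \frac{4913}{5239} + 834\right) + 102\right) - \frac{27695}{35079} = \left(\frac{4364413}{5239} + 102\right) - \frac{27695}{35079} = \frac{4898791}{5239} - \frac{27695}{35079} = \frac{171699595384}{183778881}$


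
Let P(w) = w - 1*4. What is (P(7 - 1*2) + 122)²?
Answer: 15129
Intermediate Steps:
P(w) = -4 + w (P(w) = w - 4 = -4 + w)
(P(7 - 1*2) + 122)² = ((-4 + (7 - 1*2)) + 122)² = ((-4 + (7 - 2)) + 122)² = ((-4 + 5) + 122)² = (1 + 122)² = 123² = 15129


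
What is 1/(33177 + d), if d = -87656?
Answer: -1/54479 ≈ -1.8356e-5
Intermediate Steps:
1/(33177 + d) = 1/(33177 - 87656) = 1/(-54479) = -1/54479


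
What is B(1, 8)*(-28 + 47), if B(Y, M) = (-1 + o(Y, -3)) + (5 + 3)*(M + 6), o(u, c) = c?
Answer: 2052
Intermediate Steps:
B(Y, M) = 44 + 8*M (B(Y, M) = (-1 - 3) + (5 + 3)*(M + 6) = -4 + 8*(6 + M) = -4 + (48 + 8*M) = 44 + 8*M)
B(1, 8)*(-28 + 47) = (44 + 8*8)*(-28 + 47) = (44 + 64)*19 = 108*19 = 2052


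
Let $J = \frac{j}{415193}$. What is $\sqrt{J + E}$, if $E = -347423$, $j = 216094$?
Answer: $\frac{i \sqrt{5645254320465}}{4031} \approx 589.43 i$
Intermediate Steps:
$J = \frac{2098}{4031}$ ($J = \frac{216094}{415193} = 216094 \cdot \frac{1}{415193} = \frac{2098}{4031} \approx 0.52047$)
$\sqrt{J + E} = \sqrt{\frac{2098}{4031} - 347423} = \sqrt{- \frac{1400460015}{4031}} = \frac{i \sqrt{5645254320465}}{4031}$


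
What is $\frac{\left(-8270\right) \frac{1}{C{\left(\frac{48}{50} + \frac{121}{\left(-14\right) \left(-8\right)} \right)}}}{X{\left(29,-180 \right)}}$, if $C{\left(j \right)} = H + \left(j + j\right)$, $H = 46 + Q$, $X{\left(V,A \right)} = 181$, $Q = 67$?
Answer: $- \frac{11578000}{29668253} \approx -0.39025$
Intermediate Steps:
$H = 113$ ($H = 46 + 67 = 113$)
$C{\left(j \right)} = 113 + 2 j$ ($C{\left(j \right)} = 113 + \left(j + j\right) = 113 + 2 j$)
$\frac{\left(-8270\right) \frac{1}{C{\left(\frac{48}{50} + \frac{121}{\left(-14\right) \left(-8\right)} \right)}}}{X{\left(29,-180 \right)}} = \frac{\left(-8270\right) \frac{1}{113 + 2 \left(\frac{48}{50} + \frac{121}{\left(-14\right) \left(-8\right)}\right)}}{181} = - \frac{8270}{113 + 2 \left(48 \cdot \frac{1}{50} + \frac{121}{112}\right)} \frac{1}{181} = - \frac{8270}{113 + 2 \left(\frac{24}{25} + 121 \cdot \frac{1}{112}\right)} \frac{1}{181} = - \frac{8270}{113 + 2 \left(\frac{24}{25} + \frac{121}{112}\right)} \frac{1}{181} = - \frac{8270}{113 + 2 \cdot \frac{5713}{2800}} \cdot \frac{1}{181} = - \frac{8270}{113 + \frac{5713}{1400}} \cdot \frac{1}{181} = - \frac{8270}{\frac{163913}{1400}} \cdot \frac{1}{181} = \left(-8270\right) \frac{1400}{163913} \cdot \frac{1}{181} = \left(- \frac{11578000}{163913}\right) \frac{1}{181} = - \frac{11578000}{29668253}$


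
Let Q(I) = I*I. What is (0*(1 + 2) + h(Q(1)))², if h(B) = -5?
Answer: 25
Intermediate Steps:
Q(I) = I²
(0*(1 + 2) + h(Q(1)))² = (0*(1 + 2) - 5)² = (0*3 - 5)² = (0 - 5)² = (-5)² = 25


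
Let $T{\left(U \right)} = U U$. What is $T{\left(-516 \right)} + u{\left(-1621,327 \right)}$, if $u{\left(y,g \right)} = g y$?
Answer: $-263811$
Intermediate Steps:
$T{\left(U \right)} = U^{2}$
$T{\left(-516 \right)} + u{\left(-1621,327 \right)} = \left(-516\right)^{2} + 327 \left(-1621\right) = 266256 - 530067 = -263811$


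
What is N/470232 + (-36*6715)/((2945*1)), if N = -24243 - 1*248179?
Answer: -11447616647/138483324 ≈ -82.664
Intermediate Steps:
N = -272422 (N = -24243 - 248179 = -272422)
N/470232 + (-36*6715)/((2945*1)) = -272422/470232 + (-36*6715)/((2945*1)) = -272422*1/470232 - 241740/2945 = -136211/235116 - 241740*1/2945 = -136211/235116 - 48348/589 = -11447616647/138483324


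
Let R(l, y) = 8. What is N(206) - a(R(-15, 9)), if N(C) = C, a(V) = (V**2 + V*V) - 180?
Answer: 258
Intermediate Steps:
a(V) = -180 + 2*V**2 (a(V) = (V**2 + V**2) - 180 = 2*V**2 - 180 = -180 + 2*V**2)
N(206) - a(R(-15, 9)) = 206 - (-180 + 2*8**2) = 206 - (-180 + 2*64) = 206 - (-180 + 128) = 206 - 1*(-52) = 206 + 52 = 258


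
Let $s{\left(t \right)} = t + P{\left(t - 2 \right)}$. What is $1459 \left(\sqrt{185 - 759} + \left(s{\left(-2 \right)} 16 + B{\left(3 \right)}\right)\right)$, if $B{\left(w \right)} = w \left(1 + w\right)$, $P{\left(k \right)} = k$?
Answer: $-122556 + 1459 i \sqrt{574} \approx -1.2256 \cdot 10^{5} + 34955.0 i$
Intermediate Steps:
$s{\left(t \right)} = -2 + 2 t$ ($s{\left(t \right)} = t + \left(t - 2\right) = t + \left(-2 + t\right) = -2 + 2 t$)
$1459 \left(\sqrt{185 - 759} + \left(s{\left(-2 \right)} 16 + B{\left(3 \right)}\right)\right) = 1459 \left(\sqrt{185 - 759} + \left(\left(-2 + 2 \left(-2\right)\right) 16 + 3 \left(1 + 3\right)\right)\right) = 1459 \left(\sqrt{-574} + \left(\left(-2 - 4\right) 16 + 3 \cdot 4\right)\right) = 1459 \left(i \sqrt{574} + \left(\left(-6\right) 16 + 12\right)\right) = 1459 \left(i \sqrt{574} + \left(-96 + 12\right)\right) = 1459 \left(i \sqrt{574} - 84\right) = 1459 \left(-84 + i \sqrt{574}\right) = -122556 + 1459 i \sqrt{574}$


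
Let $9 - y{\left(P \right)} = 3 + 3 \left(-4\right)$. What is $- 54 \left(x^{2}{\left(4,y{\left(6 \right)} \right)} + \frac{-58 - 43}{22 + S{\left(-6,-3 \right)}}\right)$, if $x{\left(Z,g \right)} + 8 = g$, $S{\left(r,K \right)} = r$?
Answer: $- \frac{40473}{8} \approx -5059.1$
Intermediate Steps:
$y{\left(P \right)} = 18$ ($y{\left(P \right)} = 9 - \left(3 + 3 \left(-4\right)\right) = 9 - \left(3 - 12\right) = 9 - -9 = 9 + 9 = 18$)
$x{\left(Z,g \right)} = -8 + g$
$- 54 \left(x^{2}{\left(4,y{\left(6 \right)} \right)} + \frac{-58 - 43}{22 + S{\left(-6,-3 \right)}}\right) = - 54 \left(\left(-8 + 18\right)^{2} + \frac{-58 - 43}{22 - 6}\right) = - 54 \left(10^{2} - \frac{101}{16}\right) = - 54 \left(100 - \frac{101}{16}\right) = \left(-54\right) \frac{1499}{16} = - \frac{40473}{8}$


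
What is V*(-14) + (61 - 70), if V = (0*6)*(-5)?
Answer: -9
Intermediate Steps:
V = 0 (V = 0*(-5) = 0)
V*(-14) + (61 - 70) = 0*(-14) + (61 - 70) = 0 - 9 = -9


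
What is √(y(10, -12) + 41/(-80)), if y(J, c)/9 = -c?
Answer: √42995/20 ≈ 10.368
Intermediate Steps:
y(J, c) = -9*c (y(J, c) = 9*(-c) = -9*c)
√(y(10, -12) + 41/(-80)) = √(-9*(-12) + 41/(-80)) = √(108 + 41*(-1/80)) = √(108 - 41/80) = √(8599/80) = √42995/20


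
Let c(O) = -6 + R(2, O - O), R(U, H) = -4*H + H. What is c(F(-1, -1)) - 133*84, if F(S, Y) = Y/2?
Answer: -11178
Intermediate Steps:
F(S, Y) = Y/2 (F(S, Y) = Y*(½) = Y/2)
R(U, H) = -3*H
c(O) = -6 (c(O) = -6 - 3*(O - O) = -6 - 3*0 = -6 + 0 = -6)
c(F(-1, -1)) - 133*84 = -6 - 133*84 = -6 - 11172 = -11178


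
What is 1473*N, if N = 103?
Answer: 151719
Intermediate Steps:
1473*N = 1473*103 = 151719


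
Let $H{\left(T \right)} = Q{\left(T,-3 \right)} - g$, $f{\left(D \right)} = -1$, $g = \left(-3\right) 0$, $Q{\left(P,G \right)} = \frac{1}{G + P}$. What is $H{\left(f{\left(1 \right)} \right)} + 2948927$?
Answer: $\frac{11795707}{4} \approx 2.9489 \cdot 10^{6}$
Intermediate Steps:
$g = 0$
$H{\left(T \right)} = \frac{1}{-3 + T}$ ($H{\left(T \right)} = \frac{1}{-3 + T} - 0 = \frac{1}{-3 + T} + 0 = \frac{1}{-3 + T}$)
$H{\left(f{\left(1 \right)} \right)} + 2948927 = \frac{1}{-3 - 1} + 2948927 = \frac{1}{-4} + 2948927 = - \frac{1}{4} + 2948927 = \frac{11795707}{4}$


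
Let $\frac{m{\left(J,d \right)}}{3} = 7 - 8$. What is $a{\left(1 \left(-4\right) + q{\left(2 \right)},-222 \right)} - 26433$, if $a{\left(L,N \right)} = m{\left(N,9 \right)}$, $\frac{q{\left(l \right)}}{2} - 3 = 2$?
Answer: $-26436$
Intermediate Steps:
$q{\left(l \right)} = 10$ ($q{\left(l \right)} = 6 + 2 \cdot 2 = 6 + 4 = 10$)
$m{\left(J,d \right)} = -3$ ($m{\left(J,d \right)} = 3 \left(7 - 8\right) = 3 \left(-1\right) = -3$)
$a{\left(L,N \right)} = -3$
$a{\left(1 \left(-4\right) + q{\left(2 \right)},-222 \right)} - 26433 = -3 - 26433 = -26436$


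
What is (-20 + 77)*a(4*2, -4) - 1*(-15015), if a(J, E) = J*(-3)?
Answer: 13647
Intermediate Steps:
a(J, E) = -3*J
(-20 + 77)*a(4*2, -4) - 1*(-15015) = (-20 + 77)*(-12*2) - 1*(-15015) = 57*(-3*8) + 15015 = 57*(-24) + 15015 = -1368 + 15015 = 13647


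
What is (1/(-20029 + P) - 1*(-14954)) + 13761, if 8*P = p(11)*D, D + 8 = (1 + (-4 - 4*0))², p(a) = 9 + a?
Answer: 1150121893/40053 ≈ 28715.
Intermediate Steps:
D = 1 (D = -8 + (1 + (-4 - 4*0))² = -8 + (1 + (-4 + 0))² = -8 + (1 - 4)² = -8 + (-3)² = -8 + 9 = 1)
P = 5/2 (P = ((9 + 11)*1)/8 = (20*1)/8 = (⅛)*20 = 5/2 ≈ 2.5000)
(1/(-20029 + P) - 1*(-14954)) + 13761 = (1/(-20029 + 5/2) - 1*(-14954)) + 13761 = (1/(-40053/2) + 14954) + 13761 = (-2/40053 + 14954) + 13761 = 598952560/40053 + 13761 = 1150121893/40053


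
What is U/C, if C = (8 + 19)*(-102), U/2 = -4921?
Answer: 4921/1377 ≈ 3.5737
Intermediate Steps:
U = -9842 (U = 2*(-4921) = -9842)
C = -2754 (C = 27*(-102) = -2754)
U/C = -9842/(-2754) = -9842*(-1/2754) = 4921/1377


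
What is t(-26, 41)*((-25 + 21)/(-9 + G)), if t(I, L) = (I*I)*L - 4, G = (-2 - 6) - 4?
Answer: 110848/21 ≈ 5278.5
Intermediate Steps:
G = -12 (G = -8 - 4 = -12)
t(I, L) = -4 + L*I² (t(I, L) = I²*L - 4 = L*I² - 4 = -4 + L*I²)
t(-26, 41)*((-25 + 21)/(-9 + G)) = (-4 + 41*(-26)²)*((-25 + 21)/(-9 - 12)) = (-4 + 41*676)*(-4/(-21)) = (-4 + 27716)*(-4*(-1/21)) = 27712*(4/21) = 110848/21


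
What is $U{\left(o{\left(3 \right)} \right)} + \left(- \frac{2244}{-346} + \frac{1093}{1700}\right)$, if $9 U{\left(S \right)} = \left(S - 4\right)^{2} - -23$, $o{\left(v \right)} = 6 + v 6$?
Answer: $\frac{15919189}{294100} \approx 54.128$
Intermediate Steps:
$o{\left(v \right)} = 6 + 6 v$
$U{\left(S \right)} = \frac{23}{9} + \frac{\left(-4 + S\right)^{2}}{9}$ ($U{\left(S \right)} = \frac{\left(S - 4\right)^{2} - -23}{9} = \frac{\left(-4 + S\right)^{2} + 23}{9} = \frac{23 + \left(-4 + S\right)^{2}}{9} = \frac{23}{9} + \frac{\left(-4 + S\right)^{2}}{9}$)
$U{\left(o{\left(3 \right)} \right)} + \left(- \frac{2244}{-346} + \frac{1093}{1700}\right) = \left(\frac{23}{9} + \frac{\left(-4 + \left(6 + 6 \cdot 3\right)\right)^{2}}{9}\right) + \left(- \frac{2244}{-346} + \frac{1093}{1700}\right) = \left(\frac{23}{9} + \frac{\left(-4 + \left(6 + 18\right)\right)^{2}}{9}\right) + \left(\left(-2244\right) \left(- \frac{1}{346}\right) + 1093 \cdot \frac{1}{1700}\right) = \left(\frac{23}{9} + \frac{\left(-4 + 24\right)^{2}}{9}\right) + \left(\frac{1122}{173} + \frac{1093}{1700}\right) = \left(\frac{23}{9} + \frac{20^{2}}{9}\right) + \frac{2096489}{294100} = \left(\frac{23}{9} + \frac{1}{9} \cdot 400\right) + \frac{2096489}{294100} = \left(\frac{23}{9} + \frac{400}{9}\right) + \frac{2096489}{294100} = 47 + \frac{2096489}{294100} = \frac{15919189}{294100}$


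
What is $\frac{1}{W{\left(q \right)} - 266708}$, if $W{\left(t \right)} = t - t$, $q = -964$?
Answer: $- \frac{1}{266708} \approx -3.7494 \cdot 10^{-6}$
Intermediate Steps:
$W{\left(t \right)} = 0$
$\frac{1}{W{\left(q \right)} - 266708} = \frac{1}{0 - 266708} = \frac{1}{-266708} = - \frac{1}{266708}$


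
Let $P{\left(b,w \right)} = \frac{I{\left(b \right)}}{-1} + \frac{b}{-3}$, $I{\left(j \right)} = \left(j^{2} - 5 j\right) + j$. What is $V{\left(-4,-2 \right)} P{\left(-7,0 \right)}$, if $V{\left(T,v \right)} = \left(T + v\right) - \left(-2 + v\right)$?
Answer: $\frac{448}{3} \approx 149.33$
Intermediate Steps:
$I{\left(j \right)} = j^{2} - 4 j$
$P{\left(b,w \right)} = - \frac{b}{3} - b \left(-4 + b\right)$ ($P{\left(b,w \right)} = \frac{b \left(-4 + b\right)}{-1} + \frac{b}{-3} = b \left(-4 + b\right) \left(-1\right) + b \left(- \frac{1}{3}\right) = - b \left(-4 + b\right) - \frac{b}{3} = - \frac{b}{3} - b \left(-4 + b\right)$)
$V{\left(T,v \right)} = 2 + T$
$V{\left(-4,-2 \right)} P{\left(-7,0 \right)} = \left(2 - 4\right) \frac{1}{3} \left(-7\right) \left(11 - -21\right) = - 2 \cdot \frac{1}{3} \left(-7\right) \left(11 + 21\right) = - 2 \cdot \frac{1}{3} \left(-7\right) 32 = \left(-2\right) \left(- \frac{224}{3}\right) = \frac{448}{3}$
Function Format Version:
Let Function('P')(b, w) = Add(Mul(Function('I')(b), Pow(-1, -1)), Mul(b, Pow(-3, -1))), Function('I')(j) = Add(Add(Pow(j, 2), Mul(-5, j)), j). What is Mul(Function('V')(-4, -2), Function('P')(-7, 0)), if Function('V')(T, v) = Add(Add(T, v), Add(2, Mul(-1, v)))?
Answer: Rational(448, 3) ≈ 149.33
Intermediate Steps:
Function('I')(j) = Add(Pow(j, 2), Mul(-4, j))
Function('P')(b, w) = Add(Mul(Rational(-1, 3), b), Mul(-1, b, Add(-4, b))) (Function('P')(b, w) = Add(Mul(Mul(b, Add(-4, b)), Pow(-1, -1)), Mul(b, Pow(-3, -1))) = Add(Mul(Mul(b, Add(-4, b)), -1), Mul(b, Rational(-1, 3))) = Add(Mul(-1, b, Add(-4, b)), Mul(Rational(-1, 3), b)) = Add(Mul(Rational(-1, 3), b), Mul(-1, b, Add(-4, b))))
Function('V')(T, v) = Add(2, T)
Mul(Function('V')(-4, -2), Function('P')(-7, 0)) = Mul(Add(2, -4), Mul(Rational(1, 3), -7, Add(11, Mul(-3, -7)))) = Mul(-2, Mul(Rational(1, 3), -7, Add(11, 21))) = Mul(-2, Mul(Rational(1, 3), -7, 32)) = Mul(-2, Rational(-224, 3)) = Rational(448, 3)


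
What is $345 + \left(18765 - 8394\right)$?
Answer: $10716$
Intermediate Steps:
$345 + \left(18765 - 8394\right) = 345 + 10371 = 10716$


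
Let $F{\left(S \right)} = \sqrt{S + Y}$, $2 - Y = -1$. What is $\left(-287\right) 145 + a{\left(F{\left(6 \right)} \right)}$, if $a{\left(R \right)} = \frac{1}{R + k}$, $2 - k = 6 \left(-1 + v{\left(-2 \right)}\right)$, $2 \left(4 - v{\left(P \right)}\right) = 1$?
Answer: $- \frac{416151}{10} \approx -41615.0$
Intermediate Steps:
$Y = 3$ ($Y = 2 - -1 = 2 + 1 = 3$)
$F{\left(S \right)} = \sqrt{3 + S}$ ($F{\left(S \right)} = \sqrt{S + 3} = \sqrt{3 + S}$)
$v{\left(P \right)} = \frac{7}{2}$ ($v{\left(P \right)} = 4 - \frac{1}{2} = \frac{7}{2}$)
$k = -13$ ($k = 2 - 6 \left(-1 + \frac{7}{2}\right) = 2 - 6 \cdot \frac{5}{2} = 2 - 15 = -13$)
$a{\left(R \right)} = \frac{1}{-13 + R}$ ($a{\left(R \right)} = \frac{1}{R - 13} = \frac{1}{-13 + R}$)
$\left(-287\right) 145 + a{\left(F{\left(6 \right)} \right)} = \left(-287\right) 145 + \frac{1}{-13 + \sqrt{3 + 6}} = -41615 + \frac{1}{-13 + \sqrt{9}} = -41615 + \frac{1}{-13 + 3} = -41615 + \frac{1}{-10} = -41615 - \frac{1}{10} = - \frac{416151}{10}$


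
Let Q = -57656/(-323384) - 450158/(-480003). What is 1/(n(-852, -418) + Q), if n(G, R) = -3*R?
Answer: 19403161269/24353220349781 ≈ 0.00079674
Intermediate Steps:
Q = 21656118455/19403161269 (Q = -57656*(-1/323384) - 450158*(-1/480003) = 7207/40423 + 450158/480003 = 21656118455/19403161269 ≈ 1.1161)
1/(n(-852, -418) + Q) = 1/(-3*(-418) + 21656118455/19403161269) = 1/(1254 + 21656118455/19403161269) = 1/(24353220349781/19403161269) = 19403161269/24353220349781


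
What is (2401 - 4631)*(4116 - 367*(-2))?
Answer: -10815500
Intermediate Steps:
(2401 - 4631)*(4116 - 367*(-2)) = -2230*(4116 + 734) = -2230*4850 = -10815500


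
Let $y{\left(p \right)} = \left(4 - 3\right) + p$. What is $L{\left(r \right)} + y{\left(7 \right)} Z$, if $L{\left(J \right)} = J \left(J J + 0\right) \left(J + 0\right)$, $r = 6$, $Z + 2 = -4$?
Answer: $1248$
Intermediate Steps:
$Z = -6$ ($Z = -2 - 4 = -6$)
$y{\left(p \right)} = 1 + p$
$L{\left(J \right)} = J^{4}$ ($L{\left(J \right)} = J \left(J^{2} + 0\right) J = J J^{2} J = J^{3} J = J^{4}$)
$L{\left(r \right)} + y{\left(7 \right)} Z = 6^{4} + \left(1 + 7\right) \left(-6\right) = 1296 + 8 \left(-6\right) = 1296 - 48 = 1248$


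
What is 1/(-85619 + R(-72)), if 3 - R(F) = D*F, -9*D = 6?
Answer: -1/85664 ≈ -1.1674e-5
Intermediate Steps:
D = -⅔ (D = -⅑*6 = -⅔ ≈ -0.66667)
R(F) = 3 + 2*F/3 (R(F) = 3 - (-2)*F/3 = 3 + 2*F/3)
1/(-85619 + R(-72)) = 1/(-85619 + (3 + (⅔)*(-72))) = 1/(-85619 + (3 - 48)) = 1/(-85619 - 45) = 1/(-85664) = -1/85664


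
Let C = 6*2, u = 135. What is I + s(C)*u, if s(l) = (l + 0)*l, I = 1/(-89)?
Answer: 1730159/89 ≈ 19440.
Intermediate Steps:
C = 12
I = -1/89 ≈ -0.011236
s(l) = l**2 (s(l) = l*l = l**2)
I + s(C)*u = -1/89 + 12**2*135 = -1/89 + 144*135 = -1/89 + 19440 = 1730159/89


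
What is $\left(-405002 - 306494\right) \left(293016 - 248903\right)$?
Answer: $-31386223048$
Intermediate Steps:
$\left(-405002 - 306494\right) \left(293016 - 248903\right) = \left(-711496\right) 44113 = -31386223048$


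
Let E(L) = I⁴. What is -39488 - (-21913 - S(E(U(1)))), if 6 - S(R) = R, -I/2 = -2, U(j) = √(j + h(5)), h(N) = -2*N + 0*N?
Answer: -17825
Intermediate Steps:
h(N) = -2*N (h(N) = -2*N + 0 = -2*N)
U(j) = √(-10 + j) (U(j) = √(j - 2*5) = √(j - 10) = √(-10 + j))
I = 4 (I = -2*(-2) = 4)
E(L) = 256 (E(L) = 4⁴ = 256)
S(R) = 6 - R
-39488 - (-21913 - S(E(U(1)))) = -39488 - (-21913 - (6 - 1*256)) = -39488 - (-21913 - (6 - 256)) = -39488 - (-21913 - 1*(-250)) = -39488 - (-21913 + 250) = -39488 - 1*(-21663) = -39488 + 21663 = -17825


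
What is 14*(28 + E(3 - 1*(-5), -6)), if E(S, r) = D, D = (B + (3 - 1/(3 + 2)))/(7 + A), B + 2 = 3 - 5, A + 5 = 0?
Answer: 1918/5 ≈ 383.60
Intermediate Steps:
A = -5 (A = -5 + 0 = -5)
B = -4 (B = -2 + (3 - 5) = -2 - 2 = -4)
D = -⅗ (D = (-4 + (3 - 1/(3 + 2)))/(7 - 5) = (-4 + (3 - 1/5))/2 = (-4 + (3 - 1*⅕))*(½) = (-4 + (3 - ⅕))*(½) = (-4 + 14/5)*(½) = -6/5*½ = -⅗ ≈ -0.60000)
E(S, r) = -⅗
14*(28 + E(3 - 1*(-5), -6)) = 14*(28 - ⅗) = 14*(137/5) = 1918/5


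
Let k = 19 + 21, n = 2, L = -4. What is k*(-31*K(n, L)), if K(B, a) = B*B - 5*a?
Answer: -29760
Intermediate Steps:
k = 40
K(B, a) = B**2 - 5*a
k*(-31*K(n, L)) = 40*(-31*(2**2 - 5*(-4))) = 40*(-31*(4 + 20)) = 40*(-31*24) = 40*(-744) = -29760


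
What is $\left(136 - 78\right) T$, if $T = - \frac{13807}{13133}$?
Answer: $- \frac{800806}{13133} \approx -60.977$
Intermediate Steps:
$T = - \frac{13807}{13133}$ ($T = \left(-13807\right) \frac{1}{13133} = - \frac{13807}{13133} \approx -1.0513$)
$\left(136 - 78\right) T = \left(136 - 78\right) \left(- \frac{13807}{13133}\right) = 58 \left(- \frac{13807}{13133}\right) = - \frac{800806}{13133}$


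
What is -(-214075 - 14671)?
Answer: 228746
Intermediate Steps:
-(-214075 - 14671) = -1*(-228746) = 228746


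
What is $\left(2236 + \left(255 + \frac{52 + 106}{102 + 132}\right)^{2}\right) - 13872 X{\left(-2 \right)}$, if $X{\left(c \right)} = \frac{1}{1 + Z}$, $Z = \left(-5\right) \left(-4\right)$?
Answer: $\frac{6414894064}{95823} \approx 66945.0$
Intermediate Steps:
$Z = 20$
$X{\left(c \right)} = \frac{1}{21}$ ($X{\left(c \right)} = \frac{1}{1 + 20} = \frac{1}{21}$)
$\left(2236 + \left(255 + \frac{52 + 106}{102 + 132}\right)^{2}\right) - 13872 X{\left(-2 \right)} = \left(2236 + \left(255 + \frac{52 + 106}{102 + 132}\right)^{2}\right) - \frac{4624}{7} = \left(2236 + \left(255 + \frac{158}{234}\right)^{2}\right) - \frac{4624}{7} = \left(2236 + \left(255 + 158 \cdot \frac{1}{234}\right)^{2}\right) - \frac{4624}{7} = \left(2236 + \left(255 + \frac{79}{117}\right)^{2}\right) - \frac{4624}{7} = \left(2236 + \left(\frac{29914}{117}\right)^{2}\right) - \frac{4624}{7} = \left(2236 + \frac{894847396}{13689}\right) - \frac{4624}{7} = \frac{925456000}{13689} - \frac{4624}{7} = \frac{6414894064}{95823}$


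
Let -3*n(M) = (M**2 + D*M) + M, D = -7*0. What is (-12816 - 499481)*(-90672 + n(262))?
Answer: 174653317834/3 ≈ 5.8218e+10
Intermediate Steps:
D = 0
n(M) = -M/3 - M**2/3 (n(M) = -((M**2 + 0*M) + M)/3 = -((M**2 + 0) + M)/3 = -(M**2 + M)/3 = -(M + M**2)/3 = -M/3 - M**2/3)
(-12816 - 499481)*(-90672 + n(262)) = (-12816 - 499481)*(-90672 - 1/3*262*(1 + 262)) = -512297*(-90672 - 1/3*262*263) = -512297*(-90672 - 68906/3) = -512297*(-340922/3) = 174653317834/3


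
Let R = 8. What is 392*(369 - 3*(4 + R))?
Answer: 130536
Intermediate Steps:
392*(369 - 3*(4 + R)) = 392*(369 - 3*(4 + 8)) = 392*(369 - 3*12) = 392*(369 - 36) = 392*333 = 130536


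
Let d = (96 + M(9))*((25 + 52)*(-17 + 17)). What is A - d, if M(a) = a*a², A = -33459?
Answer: -33459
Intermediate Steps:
M(a) = a³
d = 0 (d = (96 + 9³)*((25 + 52)*(-17 + 17)) = (96 + 729)*(77*0) = 825*0 = 0)
A - d = -33459 - 1*0 = -33459 + 0 = -33459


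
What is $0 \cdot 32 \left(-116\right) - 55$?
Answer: $-55$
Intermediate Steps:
$0 \cdot 32 \left(-116\right) - 55 = 0 \left(-116\right) - 55 = 0 - 55 = -55$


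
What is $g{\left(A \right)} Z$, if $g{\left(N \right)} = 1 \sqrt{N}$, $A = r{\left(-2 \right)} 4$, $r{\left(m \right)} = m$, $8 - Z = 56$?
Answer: $- 96 i \sqrt{2} \approx - 135.76 i$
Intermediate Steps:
$Z = -48$ ($Z = 8 - 56 = -48$)
$A = -8$ ($A = \left(-2\right) 4 = -8$)
$g{\left(N \right)} = \sqrt{N}$
$g{\left(A \right)} Z = \sqrt{-8} \left(-48\right) = 2 i \sqrt{2} \left(-48\right) = - 96 i \sqrt{2}$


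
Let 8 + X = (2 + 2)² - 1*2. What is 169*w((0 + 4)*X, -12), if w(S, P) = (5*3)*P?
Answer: -30420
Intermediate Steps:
X = 6 (X = -8 + ((2 + 2)² - 1*2) = -8 + (4² - 2) = -8 + (16 - 2) = -8 + 14 = 6)
w(S, P) = 15*P
169*w((0 + 4)*X, -12) = 169*(15*(-12)) = 169*(-180) = -30420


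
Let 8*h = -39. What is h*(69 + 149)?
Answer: -4251/4 ≈ -1062.8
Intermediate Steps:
h = -39/8 (h = (⅛)*(-39) = -39/8 ≈ -4.8750)
h*(69 + 149) = -39*(69 + 149)/8 = -39/8*218 = -4251/4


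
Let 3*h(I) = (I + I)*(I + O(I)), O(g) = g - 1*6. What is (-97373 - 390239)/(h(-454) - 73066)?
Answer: -731418/305357 ≈ -2.3953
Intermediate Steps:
O(g) = -6 + g (O(g) = g - 6 = -6 + g)
h(I) = 2*I*(-6 + 2*I)/3 (h(I) = ((I + I)*(I + (-6 + I)))/3 = ((2*I)*(-6 + 2*I))/3 = (2*I*(-6 + 2*I))/3 = 2*I*(-6 + 2*I)/3)
(-97373 - 390239)/(h(-454) - 73066) = (-97373 - 390239)/((4/3)*(-454)*(-3 - 454) - 73066) = -487612/((4/3)*(-454)*(-457) - 73066) = -487612/(829912/3 - 73066) = -487612/610714/3 = -487612*3/610714 = -731418/305357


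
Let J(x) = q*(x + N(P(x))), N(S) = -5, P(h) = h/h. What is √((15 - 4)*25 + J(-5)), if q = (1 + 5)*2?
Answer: √155 ≈ 12.450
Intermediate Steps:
P(h) = 1
q = 12 (q = 6*2 = 12)
J(x) = -60 + 12*x (J(x) = 12*(x - 5) = 12*(-5 + x) = -60 + 12*x)
√((15 - 4)*25 + J(-5)) = √((15 - 4)*25 + (-60 + 12*(-5))) = √(11*25 + (-60 - 60)) = √(275 - 120) = √155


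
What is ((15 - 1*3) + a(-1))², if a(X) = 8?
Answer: 400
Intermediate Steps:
((15 - 1*3) + a(-1))² = ((15 - 1*3) + 8)² = ((15 - 3) + 8)² = (12 + 8)² = 20² = 400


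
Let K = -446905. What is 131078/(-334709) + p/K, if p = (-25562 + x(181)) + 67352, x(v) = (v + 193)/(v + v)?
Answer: -13134671979283/27074545741745 ≈ -0.48513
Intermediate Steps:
x(v) = (193 + v)/(2*v) (x(v) = (193 + v)/((2*v)) = (193 + v)*(1/(2*v)) = (193 + v)/(2*v))
p = 7564177/181 (p = (-25562 + (1/2)*(193 + 181)/181) + 67352 = (-25562 + (1/2)*(1/181)*374) + 67352 = (-25562 + 187/181) + 67352 = -4626535/181 + 67352 = 7564177/181 ≈ 41791.)
131078/(-334709) + p/K = 131078/(-334709) + (7564177/181)/(-446905) = 131078*(-1/334709) + (7564177/181)*(-1/446905) = -131078/334709 - 7564177/80889805 = -13134671979283/27074545741745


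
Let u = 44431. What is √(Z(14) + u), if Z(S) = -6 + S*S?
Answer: √44621 ≈ 211.24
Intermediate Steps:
Z(S) = -6 + S²
√(Z(14) + u) = √((-6 + 14²) + 44431) = √((-6 + 196) + 44431) = √(190 + 44431) = √44621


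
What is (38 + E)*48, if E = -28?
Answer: 480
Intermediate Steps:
(38 + E)*48 = (38 - 28)*48 = 10*48 = 480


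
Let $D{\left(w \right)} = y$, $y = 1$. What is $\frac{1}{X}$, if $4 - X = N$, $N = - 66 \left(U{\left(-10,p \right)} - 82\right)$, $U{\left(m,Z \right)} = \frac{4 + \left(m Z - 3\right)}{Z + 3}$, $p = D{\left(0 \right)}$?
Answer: $- \frac{2}{11113} \approx -0.00017997$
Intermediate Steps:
$D{\left(w \right)} = 1$
$p = 1$
$U{\left(m,Z \right)} = \frac{1 + Z m}{3 + Z}$ ($U{\left(m,Z \right)} = \frac{4 + \left(Z m - 3\right)}{3 + Z} = \frac{4 + \left(-3 + Z m\right)}{3 + Z} = \frac{1 + Z m}{3 + Z}$)
$N = \frac{11121}{2}$ ($N = - 66 \left(\frac{1 + 1 \left(-10\right)}{3 + 1} - 82\right) = - 66 \left(\frac{1 - 10}{4} - 82\right) = - 66 \left(\frac{1}{4} \left(-9\right) - 82\right) = - 66 \left(- \frac{9}{4} - 82\right) = \left(-66\right) \left(- \frac{337}{4}\right) = \frac{11121}{2} \approx 5560.5$)
$X = - \frac{11113}{2}$ ($X = 4 - \frac{11121}{2} = - \frac{11113}{2} \approx -5556.5$)
$\frac{1}{X} = \frac{1}{- \frac{11113}{2}} = - \frac{2}{11113}$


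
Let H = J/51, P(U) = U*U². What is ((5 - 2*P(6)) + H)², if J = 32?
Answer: 472845025/2601 ≈ 1.8179e+5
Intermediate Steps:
P(U) = U³
H = 32/51 ≈ 0.62745
((5 - 2*P(6)) + H)² = ((5 - 2*6³) + 32/51)² = ((5 - 2*216) + 32/51)² = ((5 - 432) + 32/51)² = (-427 + 32/51)² = (-21745/51)² = 472845025/2601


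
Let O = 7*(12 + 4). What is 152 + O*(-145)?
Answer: -16088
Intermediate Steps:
O = 112 (O = 7*16 = 112)
152 + O*(-145) = 152 + 112*(-145) = 152 - 16240 = -16088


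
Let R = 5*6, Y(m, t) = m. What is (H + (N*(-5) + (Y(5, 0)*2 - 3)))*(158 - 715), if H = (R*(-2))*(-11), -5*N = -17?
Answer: -362050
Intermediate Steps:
N = 17/5 (N = -1/5*(-17) = 17/5 ≈ 3.4000)
R = 30
H = 660 (H = (30*(-2))*(-11) = -60*(-11) = 660)
(H + (N*(-5) + (Y(5, 0)*2 - 3)))*(158 - 715) = (660 + ((17/5)*(-5) + (5*2 - 3)))*(158 - 715) = (660 + (-17 + (10 - 3)))*(-557) = (660 + (-17 + 7))*(-557) = (660 - 10)*(-557) = 650*(-557) = -362050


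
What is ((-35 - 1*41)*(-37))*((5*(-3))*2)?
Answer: -84360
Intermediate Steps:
((-35 - 1*41)*(-37))*((5*(-3))*2) = ((-35 - 41)*(-37))*(-15*2) = -76*(-37)*(-30) = 2812*(-30) = -84360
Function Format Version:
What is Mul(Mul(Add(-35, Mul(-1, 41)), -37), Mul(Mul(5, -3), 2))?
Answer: -84360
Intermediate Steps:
Mul(Mul(Add(-35, Mul(-1, 41)), -37), Mul(Mul(5, -3), 2)) = Mul(Mul(Add(-35, -41), -37), Mul(-15, 2)) = Mul(Mul(-76, -37), -30) = Mul(2812, -30) = -84360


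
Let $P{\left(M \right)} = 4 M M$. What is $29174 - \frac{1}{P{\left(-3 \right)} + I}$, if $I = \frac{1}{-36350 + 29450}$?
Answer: $\frac{7246785526}{248399} \approx 29174.0$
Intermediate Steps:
$P{\left(M \right)} = 4 M^{2}$
$I = - \frac{1}{6900}$ ($I = \frac{1}{-6900} = - \frac{1}{6900} \approx -0.00014493$)
$29174 - \frac{1}{P{\left(-3 \right)} + I} = 29174 - \frac{1}{4 \left(-3\right)^{2} - \frac{1}{6900}} = 29174 - \frac{1}{4 \cdot 9 - \frac{1}{6900}} = 29174 - \frac{1}{36 - \frac{1}{6900}} = 29174 - \frac{1}{\frac{248399}{6900}} = 29174 - \frac{6900}{248399} = \frac{7246785526}{248399}$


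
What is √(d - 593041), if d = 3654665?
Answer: 2*√765406 ≈ 1749.8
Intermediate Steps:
√(d - 593041) = √(3654665 - 593041) = √3061624 = 2*√765406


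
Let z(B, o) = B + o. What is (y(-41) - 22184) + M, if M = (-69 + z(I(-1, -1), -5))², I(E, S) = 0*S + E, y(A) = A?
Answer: -16600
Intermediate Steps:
I(E, S) = E (I(E, S) = 0 + E = E)
M = 5625 (M = (-69 + (-1 - 5))² = (-69 - 6)² = (-75)² = 5625)
(y(-41) - 22184) + M = (-41 - 22184) + 5625 = -22225 + 5625 = -16600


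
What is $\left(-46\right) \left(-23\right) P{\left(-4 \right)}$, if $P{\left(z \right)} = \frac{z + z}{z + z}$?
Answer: $1058$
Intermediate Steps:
$P{\left(z \right)} = 1$ ($P{\left(z \right)} = \frac{2 z}{2 z} = 2 z \frac{1}{2 z} = 1$)
$\left(-46\right) \left(-23\right) P{\left(-4 \right)} = \left(-46\right) \left(-23\right) 1 = 1058 \cdot 1 = 1058$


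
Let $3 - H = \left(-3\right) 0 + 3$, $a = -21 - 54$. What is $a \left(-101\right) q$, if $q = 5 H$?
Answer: $0$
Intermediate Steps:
$a = -75$ ($a = -21 - 54 = -75$)
$H = 0$ ($H = 3 - \left(\left(-3\right) 0 + 3\right) = 3 - \left(0 + 3\right) = 3 - 3 = 0$)
$q = 0$ ($q = 5 \cdot 0 = 0$)
$a \left(-101\right) q = \left(-75\right) \left(-101\right) 0 = 7575 \cdot 0 = 0$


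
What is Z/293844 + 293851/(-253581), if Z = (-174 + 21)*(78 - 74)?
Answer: -7208462068/6209437947 ≈ -1.1609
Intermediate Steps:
Z = -612 (Z = -153*4 = -612)
Z/293844 + 293851/(-253581) = -612/293844 + 293851/(-253581) = -612*1/293844 + 293851*(-1/253581) = -51/24487 - 293851/253581 = -7208462068/6209437947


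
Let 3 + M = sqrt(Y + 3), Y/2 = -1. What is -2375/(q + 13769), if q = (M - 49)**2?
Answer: -475/3274 ≈ -0.14508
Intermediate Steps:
Y = -2 (Y = 2*(-1) = -2)
M = -2 (M = -3 + sqrt(-2 + 3) = -3 + sqrt(1) = -3 + 1 = -2)
q = 2601 (q = (-2 - 49)**2 = (-51)**2 = 2601)
-2375/(q + 13769) = -2375/(2601 + 13769) = -2375/16370 = -2375*1/16370 = -475/3274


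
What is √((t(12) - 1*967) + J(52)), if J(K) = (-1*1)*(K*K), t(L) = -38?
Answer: I*√3709 ≈ 60.902*I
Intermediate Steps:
J(K) = -K²
√((t(12) - 1*967) + J(52)) = √((-38 - 1*967) - 1*52²) = √((-38 - 967) - 1*2704) = √(-1005 - 2704) = √(-3709) = I*√3709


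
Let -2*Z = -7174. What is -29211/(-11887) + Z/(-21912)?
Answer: 597432763/260467944 ≈ 2.2937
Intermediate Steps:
Z = 3587 (Z = -½*(-7174) = 3587)
-29211/(-11887) + Z/(-21912) = -29211/(-11887) + 3587/(-21912) = -29211*(-1/11887) + 3587*(-1/21912) = 29211/11887 - 3587/21912 = 597432763/260467944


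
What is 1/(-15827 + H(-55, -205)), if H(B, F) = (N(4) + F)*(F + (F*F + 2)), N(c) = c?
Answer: -1/8422049 ≈ -1.1874e-7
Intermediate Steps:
H(B, F) = (4 + F)*(2 + F + F²) (H(B, F) = (4 + F)*(F + (F*F + 2)) = (4 + F)*(F + (F² + 2)) = (4 + F)*(F + (2 + F²)) = (4 + F)*(2 + F + F²))
1/(-15827 + H(-55, -205)) = 1/(-15827 + (8 + (-205)³ + 5*(-205)² + 6*(-205))) = 1/(-15827 + (8 - 8615125 + 5*42025 - 1230)) = 1/(-15827 + (8 - 8615125 + 210125 - 1230)) = 1/(-15827 - 8406222) = 1/(-8422049) = -1/8422049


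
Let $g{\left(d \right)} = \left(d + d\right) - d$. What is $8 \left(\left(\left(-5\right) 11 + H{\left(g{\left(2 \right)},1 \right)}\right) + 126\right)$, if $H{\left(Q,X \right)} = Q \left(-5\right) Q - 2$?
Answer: $392$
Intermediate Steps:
$g{\left(d \right)} = d$ ($g{\left(d \right)} = 2 d - d = d$)
$H{\left(Q,X \right)} = -2 - 5 Q^{2}$ ($H{\left(Q,X \right)} = - 5 Q Q - 2 = - 5 Q^{2} - 2 = -2 - 5 Q^{2}$)
$8 \left(\left(\left(-5\right) 11 + H{\left(g{\left(2 \right)},1 \right)}\right) + 126\right) = 8 \left(\left(\left(-5\right) 11 - \left(2 + 5 \cdot 2^{2}\right)\right) + 126\right) = 8 \left(\left(-55 - 22\right) + 126\right) = 8 \left(-77 + 126\right) = 8 \cdot 49 = 392$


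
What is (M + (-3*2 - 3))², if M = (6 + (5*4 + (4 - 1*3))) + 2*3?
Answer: 576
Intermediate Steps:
M = 33 (M = (6 + (20 + (4 - 3))) + 6 = (6 + (20 + 1)) + 6 = (6 + 21) + 6 = 27 + 6 = 33)
(M + (-3*2 - 3))² = (33 + (-3*2 - 3))² = (33 + (-6 - 3))² = (33 - 9)² = 24² = 576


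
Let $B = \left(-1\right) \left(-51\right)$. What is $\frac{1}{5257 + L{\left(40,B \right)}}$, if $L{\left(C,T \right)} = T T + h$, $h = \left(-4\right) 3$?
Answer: $\frac{1}{7846} \approx 0.00012745$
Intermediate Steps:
$B = 51$
$h = -12$
$L{\left(C,T \right)} = -12 + T^{2}$ ($L{\left(C,T \right)} = T T - 12 = T^{2} - 12 = -12 + T^{2}$)
$\frac{1}{5257 + L{\left(40,B \right)}} = \frac{1}{5257 - \left(12 - 51^{2}\right)} = \frac{1}{5257 + \left(-12 + 2601\right)} = \frac{1}{5257 + 2589} = \frac{1}{7846}$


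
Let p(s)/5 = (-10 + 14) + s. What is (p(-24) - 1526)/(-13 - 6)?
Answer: 1626/19 ≈ 85.579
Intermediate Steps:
p(s) = 20 + 5*s (p(s) = 5*((-10 + 14) + s) = 5*(4 + s) = 20 + 5*s)
(p(-24) - 1526)/(-13 - 6) = ((20 + 5*(-24)) - 1526)/(-13 - 6) = ((20 - 120) - 1526)/(-19) = (-100 - 1526)*(-1/19) = -1626*(-1/19) = 1626/19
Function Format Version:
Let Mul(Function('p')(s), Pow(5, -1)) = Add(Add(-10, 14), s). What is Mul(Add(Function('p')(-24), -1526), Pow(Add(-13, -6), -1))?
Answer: Rational(1626, 19) ≈ 85.579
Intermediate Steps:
Function('p')(s) = Add(20, Mul(5, s)) (Function('p')(s) = Mul(5, Add(Add(-10, 14), s)) = Mul(5, Add(4, s)) = Add(20, Mul(5, s)))
Mul(Add(Function('p')(-24), -1526), Pow(Add(-13, -6), -1)) = Mul(Add(Add(20, Mul(5, -24)), -1526), Pow(Add(-13, -6), -1)) = Mul(Add(Add(20, -120), -1526), Pow(-19, -1)) = Mul(Add(-100, -1526), Rational(-1, 19)) = Mul(-1626, Rational(-1, 19)) = Rational(1626, 19)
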